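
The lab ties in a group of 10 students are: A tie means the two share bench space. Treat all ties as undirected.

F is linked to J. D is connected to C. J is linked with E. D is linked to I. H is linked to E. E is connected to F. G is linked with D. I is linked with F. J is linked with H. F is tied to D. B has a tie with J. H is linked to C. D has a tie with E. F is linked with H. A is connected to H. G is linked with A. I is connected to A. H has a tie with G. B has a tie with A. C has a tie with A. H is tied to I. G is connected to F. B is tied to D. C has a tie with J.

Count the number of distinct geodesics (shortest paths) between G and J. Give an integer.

2

The shortest distance is 2. The length-2 paths are: G–F–J; G–H–J.
That gives 2 distinct shortest paths.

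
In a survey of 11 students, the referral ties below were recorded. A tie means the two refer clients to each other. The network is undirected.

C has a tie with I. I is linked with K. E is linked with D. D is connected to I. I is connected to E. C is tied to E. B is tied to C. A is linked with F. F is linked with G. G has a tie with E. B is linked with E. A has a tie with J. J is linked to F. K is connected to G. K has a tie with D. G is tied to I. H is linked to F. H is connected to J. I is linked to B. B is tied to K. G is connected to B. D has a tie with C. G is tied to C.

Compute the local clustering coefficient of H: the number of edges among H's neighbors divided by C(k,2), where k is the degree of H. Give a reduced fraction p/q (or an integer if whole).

1

H's neighbors: F and J (k = 2).
Possible neighbor pairs: C(2,2) = 1. Edges among them: F–J → e = 1.
Clustering(H) = 1/1.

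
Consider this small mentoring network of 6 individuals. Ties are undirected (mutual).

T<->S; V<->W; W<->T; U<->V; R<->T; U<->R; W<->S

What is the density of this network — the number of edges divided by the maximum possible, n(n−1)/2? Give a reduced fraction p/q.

7/15

There are 7 edges and 6 nodes, so the maximum possible is C(6,2) = 15.
Density = 7/15.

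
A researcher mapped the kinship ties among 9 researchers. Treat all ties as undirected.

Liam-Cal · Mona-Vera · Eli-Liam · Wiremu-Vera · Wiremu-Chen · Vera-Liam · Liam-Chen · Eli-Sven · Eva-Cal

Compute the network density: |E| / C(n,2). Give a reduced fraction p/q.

1/4

There are 9 edges and 9 nodes, so the maximum possible is C(9,2) = 36.
Density = 9/36 = 1/4.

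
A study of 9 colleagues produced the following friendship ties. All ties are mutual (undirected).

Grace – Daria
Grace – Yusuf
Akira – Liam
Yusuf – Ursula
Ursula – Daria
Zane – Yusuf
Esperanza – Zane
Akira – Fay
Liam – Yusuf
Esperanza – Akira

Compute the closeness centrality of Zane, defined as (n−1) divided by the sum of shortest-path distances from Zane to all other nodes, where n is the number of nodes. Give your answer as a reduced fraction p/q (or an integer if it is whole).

Distances from Zane: Akira:2, Daria:3, Esperanza:1, Fay:3, Grace:2, Liam:2, Ursula:2, Yusuf:1. Sum = 16.
n = 9, so closeness = 8/16 = 1/2.

1/2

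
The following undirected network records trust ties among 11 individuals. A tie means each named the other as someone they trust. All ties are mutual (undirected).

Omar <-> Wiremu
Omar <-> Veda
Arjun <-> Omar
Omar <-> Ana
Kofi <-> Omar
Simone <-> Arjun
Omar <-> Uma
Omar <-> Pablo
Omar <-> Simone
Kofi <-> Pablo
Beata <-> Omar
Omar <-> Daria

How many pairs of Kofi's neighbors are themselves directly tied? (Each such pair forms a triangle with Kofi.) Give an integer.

1

Kofi's neighbors: Omar and Pablo.
Neighbor pairs that are themselves tied: Kofi–Omar–Pablo. Each forms one triangle with Kofi, for 1 in total.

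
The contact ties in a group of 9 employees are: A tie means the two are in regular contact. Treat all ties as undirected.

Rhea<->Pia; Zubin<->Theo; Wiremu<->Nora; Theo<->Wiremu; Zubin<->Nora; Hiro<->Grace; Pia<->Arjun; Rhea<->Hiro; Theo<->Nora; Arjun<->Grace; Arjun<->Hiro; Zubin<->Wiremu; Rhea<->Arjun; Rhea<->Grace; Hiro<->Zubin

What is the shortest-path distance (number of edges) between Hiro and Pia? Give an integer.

One shortest route is Hiro – Arjun – Pia, which uses 2 edges, and Hiro and Pia are not directly tied, so nothing shorter exists. So d(Hiro,Pia) = 2.

2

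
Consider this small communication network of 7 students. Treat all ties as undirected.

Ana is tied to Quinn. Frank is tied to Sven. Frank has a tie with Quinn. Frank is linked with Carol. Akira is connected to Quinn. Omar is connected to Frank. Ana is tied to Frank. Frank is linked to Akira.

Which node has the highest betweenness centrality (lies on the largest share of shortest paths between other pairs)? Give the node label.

Unnormalized betweenness of each node: Akira:0, Ana:0, Carol:0, Frank:25/2, Omar:0, Quinn:1/2, Sven:0.
Frank has the largest value, 25/2, making it the main broker — the node through which the most shortest paths run.

Frank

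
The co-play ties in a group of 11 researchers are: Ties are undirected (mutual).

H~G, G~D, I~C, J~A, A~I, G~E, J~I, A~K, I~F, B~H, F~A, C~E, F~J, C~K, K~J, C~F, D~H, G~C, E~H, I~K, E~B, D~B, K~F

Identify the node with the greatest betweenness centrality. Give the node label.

C

Unnormalized betweenness of each node: A:0, B:1/3, C:25, D:1/3, E:28/3, F:4, G:28/3, H:2/3, I:4, J:0, K:4.
C has the largest value, 25, making it the main broker — the node through which the most shortest paths run.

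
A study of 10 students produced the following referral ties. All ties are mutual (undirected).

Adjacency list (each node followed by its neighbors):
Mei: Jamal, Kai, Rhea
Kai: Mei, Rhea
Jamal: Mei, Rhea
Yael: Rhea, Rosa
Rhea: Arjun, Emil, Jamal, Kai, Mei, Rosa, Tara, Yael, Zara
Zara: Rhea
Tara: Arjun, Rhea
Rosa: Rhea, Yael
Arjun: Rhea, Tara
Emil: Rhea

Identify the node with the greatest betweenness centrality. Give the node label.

Rhea

Unnormalized betweenness of each node: Arjun:0, Emil:0, Jamal:0, Kai:0, Mei:1/2, Rhea:63/2, Rosa:0, Tara:0, Yael:0, Zara:0.
Rhea has the largest value, 63/2, making it the main broker — the node through which the most shortest paths run.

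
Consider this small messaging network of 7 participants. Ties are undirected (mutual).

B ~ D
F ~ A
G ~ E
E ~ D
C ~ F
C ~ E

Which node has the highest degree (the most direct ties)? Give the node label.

E

Degrees — A:1, B:1, C:2, D:2, E:3, F:2, G:1.
The maximum is 3, attained only by E.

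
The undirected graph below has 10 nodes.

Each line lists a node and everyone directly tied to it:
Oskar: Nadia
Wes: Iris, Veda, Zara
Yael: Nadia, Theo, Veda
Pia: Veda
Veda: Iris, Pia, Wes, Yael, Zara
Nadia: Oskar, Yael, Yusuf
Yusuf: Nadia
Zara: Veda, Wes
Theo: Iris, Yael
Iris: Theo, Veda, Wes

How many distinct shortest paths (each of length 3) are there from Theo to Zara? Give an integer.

The shortest distance is 3. The length-3 paths are: Theo–Yael–Veda–Zara; Theo–Iris–Veda–Zara; Theo–Iris–Wes–Zara.
That gives 3 distinct shortest paths.

3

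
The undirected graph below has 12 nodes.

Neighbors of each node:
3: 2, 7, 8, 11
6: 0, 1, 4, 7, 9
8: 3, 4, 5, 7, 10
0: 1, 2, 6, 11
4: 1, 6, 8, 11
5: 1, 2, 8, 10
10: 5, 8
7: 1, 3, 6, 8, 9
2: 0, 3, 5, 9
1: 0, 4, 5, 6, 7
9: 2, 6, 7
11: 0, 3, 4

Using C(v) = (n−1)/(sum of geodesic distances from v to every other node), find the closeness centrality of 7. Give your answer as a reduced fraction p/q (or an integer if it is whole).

Distances from 7: 0:2, 1:1, 2:2, 3:1, 4:2, 5:2, 6:1, 8:1, 9:1, 10:2, 11:2. Sum = 17.
n = 12, so closeness = 11/17.

11/17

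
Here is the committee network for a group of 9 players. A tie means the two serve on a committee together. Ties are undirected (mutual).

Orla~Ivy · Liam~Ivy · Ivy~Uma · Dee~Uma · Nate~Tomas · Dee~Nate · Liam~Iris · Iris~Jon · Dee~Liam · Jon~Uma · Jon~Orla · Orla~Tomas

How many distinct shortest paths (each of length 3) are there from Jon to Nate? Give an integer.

The shortest distance is 3. The length-3 paths are: Jon–Orla–Tomas–Nate; Jon–Uma–Dee–Nate.
That gives 2 distinct shortest paths.

2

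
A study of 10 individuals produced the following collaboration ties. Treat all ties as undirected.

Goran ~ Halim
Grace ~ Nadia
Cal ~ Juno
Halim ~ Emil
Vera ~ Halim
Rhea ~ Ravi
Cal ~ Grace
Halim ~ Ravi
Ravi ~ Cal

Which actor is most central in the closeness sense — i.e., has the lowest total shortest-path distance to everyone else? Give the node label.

Farness (sum of distances to all others) for each node — Cal:18, Emil:26, Goran:26, Grace:24, Halim:18, Juno:26, Nadia:32, Ravi:16, Rhea:24, Vera:26.
The smallest farness is 16, for Ravi, so Ravi has the highest closeness.

Ravi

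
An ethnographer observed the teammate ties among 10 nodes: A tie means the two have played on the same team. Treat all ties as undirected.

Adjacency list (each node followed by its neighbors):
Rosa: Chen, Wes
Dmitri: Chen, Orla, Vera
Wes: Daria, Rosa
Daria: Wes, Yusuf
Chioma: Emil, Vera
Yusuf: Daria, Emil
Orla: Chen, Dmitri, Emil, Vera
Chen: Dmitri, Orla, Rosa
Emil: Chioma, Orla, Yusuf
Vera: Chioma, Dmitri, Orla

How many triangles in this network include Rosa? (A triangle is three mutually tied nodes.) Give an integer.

0

Rosa's neighbors are Chen and Wes, but none of them are tied to each other, so no triangle contains Rosa.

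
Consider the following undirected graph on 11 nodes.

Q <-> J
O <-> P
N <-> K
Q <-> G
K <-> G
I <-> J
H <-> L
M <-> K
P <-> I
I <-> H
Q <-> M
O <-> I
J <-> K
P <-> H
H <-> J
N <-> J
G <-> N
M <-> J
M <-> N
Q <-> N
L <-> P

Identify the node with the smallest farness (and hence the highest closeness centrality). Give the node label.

Farness (sum of distances to all others) for each node — G:25, H:17, I:17, J:14, K:19, L:24, M:19, N:18, O:24, P:22, Q:19.
The smallest farness is 14, for J, so J has the highest closeness.

J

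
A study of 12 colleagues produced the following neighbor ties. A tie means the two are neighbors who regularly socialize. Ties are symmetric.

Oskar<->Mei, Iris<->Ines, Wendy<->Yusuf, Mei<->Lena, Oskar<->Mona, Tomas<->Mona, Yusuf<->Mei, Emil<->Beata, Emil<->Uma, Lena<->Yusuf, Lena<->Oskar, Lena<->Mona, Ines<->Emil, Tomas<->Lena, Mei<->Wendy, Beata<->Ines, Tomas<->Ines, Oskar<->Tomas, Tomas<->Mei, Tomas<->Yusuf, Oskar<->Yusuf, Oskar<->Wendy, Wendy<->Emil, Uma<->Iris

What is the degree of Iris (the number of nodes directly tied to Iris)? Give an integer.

Iris is directly tied to Ines and Uma. That is 2 neighbors, so the degree of Iris is 2.

2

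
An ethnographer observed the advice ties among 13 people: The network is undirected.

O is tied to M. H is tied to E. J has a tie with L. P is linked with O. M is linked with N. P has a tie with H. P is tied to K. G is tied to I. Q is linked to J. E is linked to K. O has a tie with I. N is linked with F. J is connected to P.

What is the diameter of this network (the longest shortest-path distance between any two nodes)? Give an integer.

6

Eccentricity of each node (its greatest distance to any other): E:6, F:6, G:5, H:5, I:4, J:5, K:5, L:6, M:4, N:5, O:3, P:4, Q:6.
The maximum eccentricity is 6, realized for instance by the pair F–L via F – N – M – O – P – J – L. So the diameter is 6.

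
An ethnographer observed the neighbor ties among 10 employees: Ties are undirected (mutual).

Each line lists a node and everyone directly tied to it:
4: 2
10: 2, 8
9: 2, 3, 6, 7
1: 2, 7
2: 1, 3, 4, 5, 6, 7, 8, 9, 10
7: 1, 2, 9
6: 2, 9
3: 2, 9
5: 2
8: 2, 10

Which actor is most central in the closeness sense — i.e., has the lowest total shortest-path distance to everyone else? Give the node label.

Farness (sum of distances to all others) for each node — 1:16, 2:9, 3:16, 4:17, 5:17, 6:16, 7:15, 8:16, 9:14, 10:16.
The smallest farness is 9, for 2, so 2 has the highest closeness.

2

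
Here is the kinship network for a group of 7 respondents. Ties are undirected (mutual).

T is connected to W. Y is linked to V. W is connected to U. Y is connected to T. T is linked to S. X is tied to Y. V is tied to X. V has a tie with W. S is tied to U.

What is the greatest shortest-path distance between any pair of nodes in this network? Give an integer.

Eccentricity of each node (its greatest distance to any other): S:3, T:2, U:3, V:3, W:2, X:3, Y:3.
The maximum eccentricity is 3, realized for instance by the pair Y–U via Y – T – W – U. So the diameter is 3.

3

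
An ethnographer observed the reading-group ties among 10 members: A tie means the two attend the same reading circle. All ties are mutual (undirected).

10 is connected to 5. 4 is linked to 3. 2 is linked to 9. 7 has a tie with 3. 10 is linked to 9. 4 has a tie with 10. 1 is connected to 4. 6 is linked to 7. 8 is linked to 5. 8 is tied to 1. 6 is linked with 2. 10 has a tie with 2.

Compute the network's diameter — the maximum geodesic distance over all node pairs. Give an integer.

Eccentricity of each node (its greatest distance to any other): 1:4, 2:3, 3:3, 4:3, 5:4, 6:4, 7:4, 8:4, 9:3, 10:3.
The maximum eccentricity is 4, realized for instance by the pair 6–1 via 6 – 2 – 10 – 4 – 1. So the diameter is 4.

4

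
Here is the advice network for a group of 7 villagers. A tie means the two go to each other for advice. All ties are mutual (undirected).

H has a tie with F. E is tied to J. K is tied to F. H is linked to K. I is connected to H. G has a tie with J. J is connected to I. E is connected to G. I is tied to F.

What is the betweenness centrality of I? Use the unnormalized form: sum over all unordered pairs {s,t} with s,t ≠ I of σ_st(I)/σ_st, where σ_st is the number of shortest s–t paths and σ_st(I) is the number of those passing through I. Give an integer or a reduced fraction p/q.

Pairs whose geodesics pass through I — H–E: 1; H–J: 1; H–G: 1; F–E: 1; F–J: 1; F–G: 1; K–E: 2/2; K–J: 2/2; K–G: 2/2.
All other pairs contribute 0.
Summing the contributions gives betweenness(I) = 9.

9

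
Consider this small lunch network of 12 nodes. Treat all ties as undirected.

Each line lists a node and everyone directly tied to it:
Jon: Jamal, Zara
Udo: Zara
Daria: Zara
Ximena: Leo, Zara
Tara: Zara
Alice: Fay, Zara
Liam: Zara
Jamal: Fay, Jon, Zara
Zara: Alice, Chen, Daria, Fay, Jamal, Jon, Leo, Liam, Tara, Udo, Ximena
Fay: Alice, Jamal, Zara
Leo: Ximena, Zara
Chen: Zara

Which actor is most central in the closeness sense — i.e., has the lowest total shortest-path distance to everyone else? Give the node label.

Farness (sum of distances to all others) for each node — Alice:20, Chen:21, Daria:21, Fay:19, Jamal:19, Jon:20, Leo:20, Liam:21, Tara:21, Udo:21, Ximena:20, Zara:11.
The smallest farness is 11, for Zara, so Zara has the highest closeness.

Zara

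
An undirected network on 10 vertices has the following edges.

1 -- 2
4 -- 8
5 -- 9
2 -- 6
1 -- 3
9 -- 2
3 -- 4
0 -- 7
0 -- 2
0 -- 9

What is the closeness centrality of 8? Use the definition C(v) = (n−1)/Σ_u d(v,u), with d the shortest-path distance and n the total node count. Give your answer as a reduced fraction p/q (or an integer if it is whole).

Distances from 8: 0:5, 1:3, 2:4, 3:2, 4:1, 5:6, 6:5, 7:6, 9:5. Sum = 37.
n = 10, so closeness = 9/37.

9/37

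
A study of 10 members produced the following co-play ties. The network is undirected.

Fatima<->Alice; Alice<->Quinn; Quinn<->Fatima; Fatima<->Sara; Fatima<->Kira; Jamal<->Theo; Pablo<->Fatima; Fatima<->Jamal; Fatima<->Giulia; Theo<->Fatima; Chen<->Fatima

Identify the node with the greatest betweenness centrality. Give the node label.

Unnormalized betweenness of each node: Alice:0, Chen:0, Fatima:34, Giulia:0, Jamal:0, Kira:0, Pablo:0, Quinn:0, Sara:0, Theo:0.
Fatima has the largest value, 34, making it the main broker — the node through which the most shortest paths run.

Fatima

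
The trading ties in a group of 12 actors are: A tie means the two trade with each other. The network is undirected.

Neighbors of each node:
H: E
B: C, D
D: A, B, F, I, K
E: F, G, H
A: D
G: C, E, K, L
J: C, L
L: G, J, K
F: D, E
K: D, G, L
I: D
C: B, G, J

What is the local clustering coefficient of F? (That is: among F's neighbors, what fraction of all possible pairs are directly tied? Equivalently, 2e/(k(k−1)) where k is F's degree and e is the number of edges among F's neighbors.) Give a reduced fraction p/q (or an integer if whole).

0

F's neighbors: D and E (k = 2).
Possible neighbor pairs: C(2,2) = 1. Edges among them: none → e = 0.
Clustering(F) = 0/1.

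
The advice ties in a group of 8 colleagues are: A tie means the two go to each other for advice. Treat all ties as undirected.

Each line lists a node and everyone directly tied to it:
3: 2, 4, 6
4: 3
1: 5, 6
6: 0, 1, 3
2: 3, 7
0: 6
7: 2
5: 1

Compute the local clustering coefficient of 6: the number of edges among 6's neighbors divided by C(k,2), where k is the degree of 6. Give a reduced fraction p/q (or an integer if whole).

0

6's neighbors: 0, 1, and 3 (k = 3).
Possible neighbor pairs: C(3,2) = 3. Edges among them: none → e = 0.
Clustering(6) = 0/3 = 0.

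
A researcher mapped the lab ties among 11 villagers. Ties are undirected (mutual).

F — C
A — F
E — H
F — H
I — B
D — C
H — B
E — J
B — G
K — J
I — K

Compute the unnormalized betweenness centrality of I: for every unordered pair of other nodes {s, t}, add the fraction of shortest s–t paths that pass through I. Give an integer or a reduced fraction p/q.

11/2

Pairs whose geodesics pass through I — G–J: 1/2; G–K: 1; J–B: 1/2; K–B: 1; K–D: 1/2; K–F: 1/2; K–A: 1/2; K–C: 1/2; K–H: 1/2.
All other pairs contribute 0.
Summing the contributions gives betweenness(I) = 11/2.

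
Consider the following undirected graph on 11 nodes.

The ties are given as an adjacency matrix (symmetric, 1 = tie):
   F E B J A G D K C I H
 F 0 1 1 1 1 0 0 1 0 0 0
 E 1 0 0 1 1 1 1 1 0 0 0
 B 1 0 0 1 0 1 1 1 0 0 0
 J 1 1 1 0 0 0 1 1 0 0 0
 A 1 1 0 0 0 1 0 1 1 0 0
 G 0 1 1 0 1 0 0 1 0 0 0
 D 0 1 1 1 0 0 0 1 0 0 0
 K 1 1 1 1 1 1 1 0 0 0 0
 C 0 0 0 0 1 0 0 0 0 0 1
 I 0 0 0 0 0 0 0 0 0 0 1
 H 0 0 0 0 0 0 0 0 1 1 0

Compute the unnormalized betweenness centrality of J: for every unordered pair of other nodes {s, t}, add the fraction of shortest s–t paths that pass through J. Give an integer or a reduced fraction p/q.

Pairs whose geodesics pass through J — F–D: 1/4; E–B: 1/5.
All other pairs contribute 0.
Summing the contributions gives betweenness(J) = 9/20.

9/20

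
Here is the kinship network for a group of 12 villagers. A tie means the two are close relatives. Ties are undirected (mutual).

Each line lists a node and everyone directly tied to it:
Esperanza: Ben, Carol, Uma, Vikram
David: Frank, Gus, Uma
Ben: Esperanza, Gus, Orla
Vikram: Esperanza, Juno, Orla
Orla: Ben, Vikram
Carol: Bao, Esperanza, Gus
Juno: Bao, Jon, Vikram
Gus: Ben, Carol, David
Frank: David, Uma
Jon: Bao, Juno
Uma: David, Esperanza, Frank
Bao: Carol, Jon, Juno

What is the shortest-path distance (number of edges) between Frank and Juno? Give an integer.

One shortest route is Frank – Uma – Esperanza – Vikram – Juno, which uses 4 edges, and at distance 3 from Frank we only reach {Ben, Carol, Vikram}, which does not include Juno. So d(Frank,Juno) = 4.

4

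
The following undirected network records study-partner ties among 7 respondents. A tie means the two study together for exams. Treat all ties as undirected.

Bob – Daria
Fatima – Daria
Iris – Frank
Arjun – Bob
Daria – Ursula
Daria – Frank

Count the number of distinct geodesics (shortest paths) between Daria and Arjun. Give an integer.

The shortest distance is 2, and the only length-2 path is Daria–Bob–Arjun. So there is exactly 1 shortest path.

1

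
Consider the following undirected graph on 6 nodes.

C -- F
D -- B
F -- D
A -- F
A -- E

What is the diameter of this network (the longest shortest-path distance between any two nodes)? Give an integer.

4

Eccentricity of each node (its greatest distance to any other): A:3, B:4, C:3, D:3, E:4, F:2.
The maximum eccentricity is 4, realized for instance by the pair E–B via E – A – F – D – B. So the diameter is 4.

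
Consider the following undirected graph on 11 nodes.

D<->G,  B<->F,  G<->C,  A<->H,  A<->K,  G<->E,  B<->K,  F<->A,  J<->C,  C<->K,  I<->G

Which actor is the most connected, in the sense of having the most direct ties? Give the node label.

Degrees — A:3, B:2, C:3, D:1, E:1, F:2, G:4, H:1, I:1, J:1, K:3.
The maximum is 4, attained only by G.

G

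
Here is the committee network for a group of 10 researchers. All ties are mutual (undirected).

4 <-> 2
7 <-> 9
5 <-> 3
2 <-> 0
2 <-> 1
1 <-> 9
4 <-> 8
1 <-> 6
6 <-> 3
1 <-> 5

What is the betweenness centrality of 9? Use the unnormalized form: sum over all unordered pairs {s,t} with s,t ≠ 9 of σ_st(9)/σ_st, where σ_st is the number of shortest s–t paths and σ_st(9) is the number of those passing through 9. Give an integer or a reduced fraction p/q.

Pairs whose geodesics pass through 9 — 4–7: 1; 6–7: 1; 0–7: 1; 8–7: 1; 5–7: 1; 7–2: 1; 7–1: 1; 7–3: 2/2.
All other pairs contribute 0.
Summing the contributions gives betweenness(9) = 8.

8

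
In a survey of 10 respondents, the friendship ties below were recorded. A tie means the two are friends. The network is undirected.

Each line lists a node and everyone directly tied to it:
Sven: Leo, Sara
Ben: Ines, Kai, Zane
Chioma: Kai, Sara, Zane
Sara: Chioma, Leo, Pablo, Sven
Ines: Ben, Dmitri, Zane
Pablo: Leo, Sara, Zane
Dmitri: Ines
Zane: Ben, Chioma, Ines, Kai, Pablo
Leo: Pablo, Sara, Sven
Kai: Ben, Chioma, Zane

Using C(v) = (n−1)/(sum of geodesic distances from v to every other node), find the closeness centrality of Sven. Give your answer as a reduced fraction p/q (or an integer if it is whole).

9/25

Distances from Sven: Ben:4, Chioma:2, Dmitri:5, Ines:4, Kai:3, Leo:1, Pablo:2, Sara:1, Zane:3. Sum = 25.
n = 10, so closeness = 9/25.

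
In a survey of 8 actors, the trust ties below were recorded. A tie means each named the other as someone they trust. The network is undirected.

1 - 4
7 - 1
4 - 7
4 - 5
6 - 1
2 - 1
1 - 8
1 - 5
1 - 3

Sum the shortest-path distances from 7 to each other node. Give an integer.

12

Distances from 7: 1:1, 2:2, 3:2, 4:1, 5:2, 6:2, 8:2.
Sum = 1 + 2 + 2 + 1 + 2 + 2 + 2 = 12.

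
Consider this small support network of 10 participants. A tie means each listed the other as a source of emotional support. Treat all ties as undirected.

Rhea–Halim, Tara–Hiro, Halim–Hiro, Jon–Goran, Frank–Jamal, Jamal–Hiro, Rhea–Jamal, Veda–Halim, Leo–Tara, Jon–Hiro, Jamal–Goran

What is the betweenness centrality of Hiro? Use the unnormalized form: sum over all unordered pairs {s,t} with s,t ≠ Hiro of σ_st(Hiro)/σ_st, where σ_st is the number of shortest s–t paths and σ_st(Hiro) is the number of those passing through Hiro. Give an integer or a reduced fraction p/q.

Pairs whose geodesics pass through Hiro — Rhea–Jon: 2/3; Rhea–Tara: 2/2; Rhea–Leo: 2/2; Halim–Jon: 1; Halim–Jamal: 1/2; Halim–Goran: 2/3; Halim–Frank: 1/2; Halim–Tara: 1; Halim–Leo: 1; Jon–Jamal: 1/2; Jon–Veda: 1; Jon–Frank: 1/2; Jon–Tara: 1; Jon–Leo: 1 … (+11 more pairs).
All other pairs contribute 0.
Summing the contributions gives betweenness(Hiro) = 21.

21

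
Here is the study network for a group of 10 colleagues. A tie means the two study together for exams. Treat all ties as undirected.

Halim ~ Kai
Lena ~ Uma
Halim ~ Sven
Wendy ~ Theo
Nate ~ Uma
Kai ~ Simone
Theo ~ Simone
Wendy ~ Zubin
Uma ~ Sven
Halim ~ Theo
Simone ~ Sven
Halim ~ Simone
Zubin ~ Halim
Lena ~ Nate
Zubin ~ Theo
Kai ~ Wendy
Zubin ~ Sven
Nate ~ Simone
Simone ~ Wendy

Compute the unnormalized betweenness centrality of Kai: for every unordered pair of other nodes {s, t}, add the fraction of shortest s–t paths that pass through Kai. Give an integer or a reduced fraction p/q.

1/4

Pairs whose geodesics pass through Kai — Halim–Wendy: 1/4.
All other pairs contribute 0.
Summing the contributions gives betweenness(Kai) = 1/4.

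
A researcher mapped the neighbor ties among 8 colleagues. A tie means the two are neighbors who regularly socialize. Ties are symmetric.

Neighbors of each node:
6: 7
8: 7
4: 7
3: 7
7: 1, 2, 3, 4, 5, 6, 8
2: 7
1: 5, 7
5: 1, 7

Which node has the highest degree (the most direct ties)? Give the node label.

7

Degrees — 1:2, 2:1, 3:1, 4:1, 5:2, 6:1, 7:7, 8:1.
The maximum is 7, attained only by 7.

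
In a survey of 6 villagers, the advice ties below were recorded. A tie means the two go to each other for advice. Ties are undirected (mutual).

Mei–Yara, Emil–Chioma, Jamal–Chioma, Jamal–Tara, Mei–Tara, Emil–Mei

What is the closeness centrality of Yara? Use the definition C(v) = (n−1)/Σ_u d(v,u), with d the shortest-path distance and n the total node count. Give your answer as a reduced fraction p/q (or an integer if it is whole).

5/11

Distances from Yara: Chioma:3, Emil:2, Jamal:3, Mei:1, Tara:2. Sum = 11.
n = 6, so closeness = 5/11.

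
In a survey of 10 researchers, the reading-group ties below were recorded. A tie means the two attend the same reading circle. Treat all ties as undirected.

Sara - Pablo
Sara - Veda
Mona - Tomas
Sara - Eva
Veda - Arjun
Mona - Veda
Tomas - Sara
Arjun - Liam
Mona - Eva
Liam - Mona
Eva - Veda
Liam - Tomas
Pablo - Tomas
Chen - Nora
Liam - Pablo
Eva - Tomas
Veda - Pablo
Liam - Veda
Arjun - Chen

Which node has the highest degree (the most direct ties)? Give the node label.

Veda

Degrees — Arjun:3, Chen:2, Eva:4, Liam:5, Mona:4, Nora:1, Pablo:4, Sara:4, Tomas:5, Veda:6.
The maximum is 6, attained only by Veda.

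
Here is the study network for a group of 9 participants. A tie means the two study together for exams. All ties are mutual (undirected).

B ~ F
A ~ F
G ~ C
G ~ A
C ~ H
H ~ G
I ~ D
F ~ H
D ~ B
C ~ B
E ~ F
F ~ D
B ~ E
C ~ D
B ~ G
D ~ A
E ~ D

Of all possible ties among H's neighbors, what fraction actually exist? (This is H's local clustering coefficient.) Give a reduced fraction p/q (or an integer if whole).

1/3

H's neighbors: C, F, and G (k = 3).
Possible neighbor pairs: C(3,2) = 3. Edges among them: C–G → e = 1.
Clustering(H) = 1/3.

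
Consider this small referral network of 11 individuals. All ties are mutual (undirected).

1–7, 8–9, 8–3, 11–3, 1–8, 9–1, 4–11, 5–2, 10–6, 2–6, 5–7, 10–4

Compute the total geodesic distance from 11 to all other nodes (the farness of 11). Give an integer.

Distances from 11: 1:3, 2:4, 3:1, 4:1, 5:5, 6:3, 7:4, 8:2, 9:3, 10:2.
Sum = 3 + 4 + 1 + 1 + 5 + 3 + 4 + 2 + 3 + 2 = 28.

28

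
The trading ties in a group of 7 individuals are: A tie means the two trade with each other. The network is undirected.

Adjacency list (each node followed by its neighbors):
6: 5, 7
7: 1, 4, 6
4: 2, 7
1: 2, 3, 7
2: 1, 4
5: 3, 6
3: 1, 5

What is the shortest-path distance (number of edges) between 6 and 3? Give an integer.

One shortest route is 6 – 5 – 3, which uses 2 edges, and 6 and 3 are not directly tied, so nothing shorter exists. So d(6,3) = 2.

2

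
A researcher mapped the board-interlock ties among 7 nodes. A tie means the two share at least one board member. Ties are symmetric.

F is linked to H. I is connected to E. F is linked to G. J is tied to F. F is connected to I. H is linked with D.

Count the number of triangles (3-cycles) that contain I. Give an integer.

0

I's neighbors are E and F, but none of them are tied to each other, so no triangle contains I.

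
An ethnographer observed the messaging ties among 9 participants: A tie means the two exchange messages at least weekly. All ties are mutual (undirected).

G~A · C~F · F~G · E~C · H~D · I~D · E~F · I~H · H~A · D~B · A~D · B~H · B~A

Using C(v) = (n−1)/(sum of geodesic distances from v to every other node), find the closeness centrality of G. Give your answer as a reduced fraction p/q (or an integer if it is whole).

Distances from G: A:1, B:2, C:2, D:2, E:2, F:1, H:2, I:3. Sum = 15.
n = 9, so closeness = 8/15.

8/15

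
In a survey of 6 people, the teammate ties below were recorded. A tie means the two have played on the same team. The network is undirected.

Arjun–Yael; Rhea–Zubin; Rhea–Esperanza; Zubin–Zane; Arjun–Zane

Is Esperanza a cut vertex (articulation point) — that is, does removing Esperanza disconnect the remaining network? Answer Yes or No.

No

Even without Esperanza, every remaining node can still reach every other (the residual graph is connected), so Esperanza is not a cut vertex.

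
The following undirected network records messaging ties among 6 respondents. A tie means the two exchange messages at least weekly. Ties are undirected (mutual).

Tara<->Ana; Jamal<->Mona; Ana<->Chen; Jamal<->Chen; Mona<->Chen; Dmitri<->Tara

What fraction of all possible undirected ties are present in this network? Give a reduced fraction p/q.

There are 6 edges and 6 nodes, so the maximum possible is C(6,2) = 15.
Density = 6/15 = 2/5.

2/5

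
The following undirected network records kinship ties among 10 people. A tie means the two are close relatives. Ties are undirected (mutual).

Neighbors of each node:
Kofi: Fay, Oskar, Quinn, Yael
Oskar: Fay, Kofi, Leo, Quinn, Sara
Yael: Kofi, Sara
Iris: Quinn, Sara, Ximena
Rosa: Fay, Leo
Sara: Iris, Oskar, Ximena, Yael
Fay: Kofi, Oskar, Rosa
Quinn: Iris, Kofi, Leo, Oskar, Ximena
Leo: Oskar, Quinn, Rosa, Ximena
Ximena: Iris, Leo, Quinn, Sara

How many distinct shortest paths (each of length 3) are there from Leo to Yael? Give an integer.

4

The shortest distance is 3. The length-3 paths are: Leo–Ximena–Sara–Yael; Leo–Oskar–Sara–Yael; Leo–Quinn–Kofi–Yael; Leo–Oskar–Kofi–Yael.
That gives 4 distinct shortest paths.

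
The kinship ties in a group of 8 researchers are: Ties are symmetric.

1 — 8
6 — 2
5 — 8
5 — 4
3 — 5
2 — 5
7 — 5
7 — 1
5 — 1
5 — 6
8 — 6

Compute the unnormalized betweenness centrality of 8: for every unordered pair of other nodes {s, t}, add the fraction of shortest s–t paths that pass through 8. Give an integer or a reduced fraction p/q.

1/2

Pairs whose geodesics pass through 8 — 6–1: 1/2.
All other pairs contribute 0.
Summing the contributions gives betweenness(8) = 1/2.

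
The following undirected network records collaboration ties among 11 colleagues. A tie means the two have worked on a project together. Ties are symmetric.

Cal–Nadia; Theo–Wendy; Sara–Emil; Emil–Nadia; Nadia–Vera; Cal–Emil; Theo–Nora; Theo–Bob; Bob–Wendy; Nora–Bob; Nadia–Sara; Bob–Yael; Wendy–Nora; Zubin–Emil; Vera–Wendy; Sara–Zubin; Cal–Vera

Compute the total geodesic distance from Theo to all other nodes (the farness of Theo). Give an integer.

26

Distances from Theo: Bob:1, Cal:3, Emil:4, Nadia:3, Nora:1, Sara:4, Vera:2, Wendy:1, Yael:2, Zubin:5.
Sum = 1 + 3 + 4 + 3 + 1 + 4 + 2 + 1 + 2 + 5 = 26.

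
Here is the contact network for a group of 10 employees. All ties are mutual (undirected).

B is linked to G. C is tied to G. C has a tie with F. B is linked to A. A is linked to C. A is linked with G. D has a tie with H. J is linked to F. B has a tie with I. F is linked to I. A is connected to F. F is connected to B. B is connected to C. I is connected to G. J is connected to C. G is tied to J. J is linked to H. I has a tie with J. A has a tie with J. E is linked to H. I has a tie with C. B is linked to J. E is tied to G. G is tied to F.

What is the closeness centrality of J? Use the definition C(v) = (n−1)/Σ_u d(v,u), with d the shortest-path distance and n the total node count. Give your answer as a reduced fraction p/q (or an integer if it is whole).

Distances from J: A:1, B:1, C:1, D:2, E:2, F:1, G:1, H:1, I:1. Sum = 11.
n = 10, so closeness = 9/11.

9/11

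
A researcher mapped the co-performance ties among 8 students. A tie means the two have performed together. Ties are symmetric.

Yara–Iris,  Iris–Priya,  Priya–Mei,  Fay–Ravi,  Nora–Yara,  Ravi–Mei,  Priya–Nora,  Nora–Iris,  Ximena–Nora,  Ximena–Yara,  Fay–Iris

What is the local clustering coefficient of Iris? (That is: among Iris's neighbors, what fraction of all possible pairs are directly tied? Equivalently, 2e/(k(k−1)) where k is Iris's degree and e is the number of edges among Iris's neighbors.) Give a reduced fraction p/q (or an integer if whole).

Iris's neighbors: Fay, Nora, Priya, and Yara (k = 4).
Possible neighbor pairs: C(4,2) = 6. Edges among them: Nora–Priya, Nora–Yara → e = 2.
Clustering(Iris) = 2/6 = 1/3.

1/3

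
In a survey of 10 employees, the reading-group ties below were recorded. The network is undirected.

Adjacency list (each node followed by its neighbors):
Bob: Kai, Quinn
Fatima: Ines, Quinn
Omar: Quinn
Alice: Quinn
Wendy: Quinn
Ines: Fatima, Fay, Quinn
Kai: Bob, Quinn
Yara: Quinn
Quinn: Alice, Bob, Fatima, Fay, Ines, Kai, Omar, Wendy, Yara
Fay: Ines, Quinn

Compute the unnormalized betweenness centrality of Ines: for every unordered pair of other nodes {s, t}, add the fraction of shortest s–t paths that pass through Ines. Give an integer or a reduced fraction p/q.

Pairs whose geodesics pass through Ines — Fay–Fatima: 1/2.
All other pairs contribute 0.
Summing the contributions gives betweenness(Ines) = 1/2.

1/2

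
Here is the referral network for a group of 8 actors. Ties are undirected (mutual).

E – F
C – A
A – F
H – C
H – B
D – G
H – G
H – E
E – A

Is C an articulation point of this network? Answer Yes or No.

Even without C, every remaining node can still reach every other (the residual graph is connected), so C is not a cut vertex.

No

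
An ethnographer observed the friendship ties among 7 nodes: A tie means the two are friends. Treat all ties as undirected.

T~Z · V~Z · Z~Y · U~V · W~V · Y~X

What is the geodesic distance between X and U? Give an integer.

One shortest route is X – Y – Z – V – U, which uses 4 edges, and at distance 3 from X we only reach {T, V}, which does not include U. So d(X,U) = 4.

4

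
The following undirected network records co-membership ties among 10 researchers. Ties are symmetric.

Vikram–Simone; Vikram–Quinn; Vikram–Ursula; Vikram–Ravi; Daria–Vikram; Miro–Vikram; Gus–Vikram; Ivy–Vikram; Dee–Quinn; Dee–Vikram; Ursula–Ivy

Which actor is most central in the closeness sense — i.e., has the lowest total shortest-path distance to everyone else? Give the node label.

Farness (sum of distances to all others) for each node — Daria:17, Dee:16, Gus:17, Ivy:16, Miro:17, Quinn:16, Ravi:17, Simone:17, Ursula:16, Vikram:9.
The smallest farness is 9, for Vikram, so Vikram has the highest closeness.

Vikram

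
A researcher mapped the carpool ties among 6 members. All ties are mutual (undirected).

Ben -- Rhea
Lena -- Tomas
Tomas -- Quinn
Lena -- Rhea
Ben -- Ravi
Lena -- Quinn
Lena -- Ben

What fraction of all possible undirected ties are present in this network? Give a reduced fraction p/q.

7/15

There are 7 edges and 6 nodes, so the maximum possible is C(6,2) = 15.
Density = 7/15.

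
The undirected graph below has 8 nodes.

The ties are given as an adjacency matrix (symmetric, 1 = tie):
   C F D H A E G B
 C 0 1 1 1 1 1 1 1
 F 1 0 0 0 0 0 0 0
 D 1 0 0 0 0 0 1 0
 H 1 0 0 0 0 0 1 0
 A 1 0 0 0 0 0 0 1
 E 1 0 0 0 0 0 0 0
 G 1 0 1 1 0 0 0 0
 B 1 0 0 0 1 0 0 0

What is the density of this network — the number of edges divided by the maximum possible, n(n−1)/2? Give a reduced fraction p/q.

5/14

There are 10 edges and 8 nodes, so the maximum possible is C(8,2) = 28.
Density = 10/28 = 5/14.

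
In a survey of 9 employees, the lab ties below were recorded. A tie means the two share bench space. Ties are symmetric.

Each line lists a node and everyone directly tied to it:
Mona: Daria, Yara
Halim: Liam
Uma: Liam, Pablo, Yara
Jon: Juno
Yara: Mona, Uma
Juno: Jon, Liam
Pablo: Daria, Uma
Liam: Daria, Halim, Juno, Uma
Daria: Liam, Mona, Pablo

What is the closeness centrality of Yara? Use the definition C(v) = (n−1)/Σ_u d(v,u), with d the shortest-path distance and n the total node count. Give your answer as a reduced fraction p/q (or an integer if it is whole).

Distances from Yara: Daria:2, Halim:3, Jon:4, Juno:3, Liam:2, Mona:1, Pablo:2, Uma:1. Sum = 18.
n = 9, so closeness = 8/18 = 4/9.

4/9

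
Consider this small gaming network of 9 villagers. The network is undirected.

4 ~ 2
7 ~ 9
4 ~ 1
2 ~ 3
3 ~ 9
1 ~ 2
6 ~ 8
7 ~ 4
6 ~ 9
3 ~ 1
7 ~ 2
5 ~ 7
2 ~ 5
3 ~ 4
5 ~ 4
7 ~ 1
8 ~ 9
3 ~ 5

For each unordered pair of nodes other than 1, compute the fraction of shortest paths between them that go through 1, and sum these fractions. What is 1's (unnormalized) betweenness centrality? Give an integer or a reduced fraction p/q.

Pairs whose geodesics pass through 1 — 3–7: 1/5.
All other pairs contribute 0.
Summing the contributions gives betweenness(1) = 1/5.

1/5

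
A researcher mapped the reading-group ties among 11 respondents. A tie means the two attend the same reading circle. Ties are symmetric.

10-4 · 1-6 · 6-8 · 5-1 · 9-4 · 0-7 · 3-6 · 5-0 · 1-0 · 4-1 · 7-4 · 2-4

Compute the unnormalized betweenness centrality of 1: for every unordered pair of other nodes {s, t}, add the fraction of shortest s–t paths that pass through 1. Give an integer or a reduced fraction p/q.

27

Pairs whose geodesics pass through 1 — 0–4: 1/2; 0–6: 1; 0–3: 1; 0–9: 1/2; 0–8: 1; 0–10: 1/2; 0–2: 1/2; 4–6: 1; 4–3: 1; 4–8: 1; 4–5: 1; 6–9: 1; 6–10: 1; 6–5: 1 … (+15 more pairs).
All other pairs contribute 0.
Summing the contributions gives betweenness(1) = 27.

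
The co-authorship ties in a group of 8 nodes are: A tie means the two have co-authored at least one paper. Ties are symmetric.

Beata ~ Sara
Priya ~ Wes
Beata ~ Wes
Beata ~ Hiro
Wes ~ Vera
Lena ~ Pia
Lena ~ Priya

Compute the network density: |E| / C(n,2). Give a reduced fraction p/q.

There are 7 edges and 8 nodes, so the maximum possible is C(8,2) = 28.
Density = 7/28 = 1/4.

1/4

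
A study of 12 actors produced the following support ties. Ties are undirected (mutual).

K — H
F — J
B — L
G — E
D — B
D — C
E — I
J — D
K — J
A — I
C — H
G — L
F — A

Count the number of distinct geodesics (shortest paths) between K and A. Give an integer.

1

The shortest distance is 3, and the only length-3 path is K–J–F–A. So there is exactly 1 shortest path.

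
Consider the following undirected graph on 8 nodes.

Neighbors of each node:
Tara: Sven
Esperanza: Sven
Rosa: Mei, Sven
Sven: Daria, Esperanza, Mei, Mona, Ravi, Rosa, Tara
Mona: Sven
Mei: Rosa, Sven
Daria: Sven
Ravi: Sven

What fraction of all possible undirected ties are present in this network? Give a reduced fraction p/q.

2/7

There are 8 edges and 8 nodes, so the maximum possible is C(8,2) = 28.
Density = 8/28 = 2/7.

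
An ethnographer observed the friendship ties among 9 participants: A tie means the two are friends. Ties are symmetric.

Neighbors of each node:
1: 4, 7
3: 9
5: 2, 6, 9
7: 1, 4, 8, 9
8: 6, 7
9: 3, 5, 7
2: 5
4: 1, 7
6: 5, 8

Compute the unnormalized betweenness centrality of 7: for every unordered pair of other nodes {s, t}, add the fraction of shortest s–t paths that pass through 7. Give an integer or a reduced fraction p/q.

Pairs whose geodesics pass through 7 — 1–8: 1; 1–9: 1; 1–6: 1; 1–3: 1; 1–2: 1; 1–5: 1; 8–9: 1; 8–4: 1; 8–3: 1; 9–4: 1; 6–4: 1; 4–3: 1; 4–2: 1; 4–5: 1.
All other pairs contribute 0.
Summing the contributions gives betweenness(7) = 14.

14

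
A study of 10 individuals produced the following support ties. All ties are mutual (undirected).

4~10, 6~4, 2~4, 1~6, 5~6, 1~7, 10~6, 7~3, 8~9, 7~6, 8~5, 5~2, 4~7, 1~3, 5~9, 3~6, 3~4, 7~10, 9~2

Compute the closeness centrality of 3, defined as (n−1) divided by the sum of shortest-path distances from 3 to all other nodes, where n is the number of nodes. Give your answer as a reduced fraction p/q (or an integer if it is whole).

9/16

Distances from 3: 1:1, 2:2, 4:1, 5:2, 6:1, 7:1, 8:3, 9:3, 10:2. Sum = 16.
n = 10, so closeness = 9/16.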